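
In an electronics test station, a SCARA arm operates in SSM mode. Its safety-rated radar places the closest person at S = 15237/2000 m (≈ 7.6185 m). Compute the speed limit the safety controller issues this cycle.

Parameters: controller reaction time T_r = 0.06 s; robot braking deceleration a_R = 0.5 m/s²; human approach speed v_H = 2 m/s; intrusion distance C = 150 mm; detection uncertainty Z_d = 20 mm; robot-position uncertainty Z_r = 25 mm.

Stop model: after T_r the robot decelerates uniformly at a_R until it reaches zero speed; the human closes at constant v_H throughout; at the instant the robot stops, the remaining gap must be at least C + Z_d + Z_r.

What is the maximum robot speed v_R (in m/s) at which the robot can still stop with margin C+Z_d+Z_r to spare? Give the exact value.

v_R_max = 27/20 m/s = 1.3500 m/s

collect terms ⇒ (1)·v_R² + (203/50)·v_R + (-14607/2000) = 0
  disc = (203/50)² − 4·(1)·(-14607/2000) = 28561/625 ; √disc = 169/25
  v_R = (−(203/50) + 169/25) / (2·(1)) = 27/20 m/s
check:
T_s = v_R/a_R = (27/20)/(1/2) = 2.7000 s
reaction-phase robot travel = 1.3500·0.0600 = 0.0810 m
robot covers 1.3500·2.7000 − ½·0.5000·2.7000² = 1.8225 m while stopping
person approaches 2.0000·(0.0600+2.7000) = 5.5200 m
margins: 0.1500+0.0200+0.0250 = 0.1950 m
sum ≈ 0.0810+1.8225+5.5200+0.1950 ≈ 7.6185 m = S ✓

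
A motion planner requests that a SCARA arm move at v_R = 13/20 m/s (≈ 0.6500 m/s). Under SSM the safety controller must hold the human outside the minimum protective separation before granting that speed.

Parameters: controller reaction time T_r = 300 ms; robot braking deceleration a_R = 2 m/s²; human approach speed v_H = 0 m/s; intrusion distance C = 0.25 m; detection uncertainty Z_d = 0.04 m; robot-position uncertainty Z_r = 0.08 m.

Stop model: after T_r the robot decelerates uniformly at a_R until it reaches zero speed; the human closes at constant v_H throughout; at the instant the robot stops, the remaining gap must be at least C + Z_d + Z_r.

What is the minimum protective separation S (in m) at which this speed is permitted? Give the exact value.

T_s = v_R/a_R = (13/20)/2 = 0.3250 s
robot covers v_R·T_r = 0.6500·0.3000 = 0.1950 m before braking
robot covers 0.6500·0.3250 − ½·2.0000·0.3250² = 0.1056 m while stopping
person approaches 0.0000·(0.3000+0.3250) = 0.0000 m
residual clearance needed = 0.2500+0.0400+0.0800 = 0.3700 m
S_min ≈ 0.1950+0.1056+0.0000+0.3700  ⇒  S_min = 1073/1600 m

S_min = 1073/1600 m = 0.6706 m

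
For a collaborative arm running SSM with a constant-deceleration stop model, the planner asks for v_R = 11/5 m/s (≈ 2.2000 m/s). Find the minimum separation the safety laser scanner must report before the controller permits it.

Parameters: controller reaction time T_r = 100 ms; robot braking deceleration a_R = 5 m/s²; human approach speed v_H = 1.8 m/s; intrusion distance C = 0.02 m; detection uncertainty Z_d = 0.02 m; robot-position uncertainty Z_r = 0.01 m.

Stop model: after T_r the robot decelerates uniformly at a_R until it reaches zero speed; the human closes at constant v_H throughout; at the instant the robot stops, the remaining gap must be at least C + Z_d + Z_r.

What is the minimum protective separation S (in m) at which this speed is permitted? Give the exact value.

T_s = v_R/a_R = (11/5)/5 = 0.4400 s
robot covers v_R·T_r = 2.2000·0.1000 = 0.2200 m before braking
braking distance = 2.2000²/(2·5.0000) = 0.4840 m
human over T_r+T_s: 1.8000·(0.1000+0.4400) = 0.9720 m
C+Z_d+Z_r = 0.0200+0.0200+0.0100 = 0.0500 m
S_min ≈ 0.2200+0.4840+0.9720+0.0500  ⇒  S_min = 863/500 m

S_min = 863/500 m = 1.7260 m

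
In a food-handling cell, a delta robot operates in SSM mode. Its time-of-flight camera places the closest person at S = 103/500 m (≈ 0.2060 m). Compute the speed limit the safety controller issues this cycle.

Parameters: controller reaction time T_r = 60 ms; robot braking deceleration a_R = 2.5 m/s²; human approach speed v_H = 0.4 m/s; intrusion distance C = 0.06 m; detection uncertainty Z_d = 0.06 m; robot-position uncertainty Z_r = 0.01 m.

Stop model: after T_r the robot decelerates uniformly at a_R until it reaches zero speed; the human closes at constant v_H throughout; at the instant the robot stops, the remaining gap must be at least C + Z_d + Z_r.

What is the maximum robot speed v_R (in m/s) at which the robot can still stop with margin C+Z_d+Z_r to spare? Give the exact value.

at the boundary: (1/5)·v² + (11/50)·v + (-13/250) = 0
  disc = (11/50)² − 4·(1/5)·(-13/250) = 9/100 ; √disc = 3/10
  v_R = (−(11/50) + 3/10) / (2·(1/5)) = 1/5 m/s
check:
stop time T_s = (1/5)/(5/2) = 0.0800 s
robot in T_r: 0.2000·0.0600 = 0.0120 m
robot under decel: 0.2000²/(2·2.5000) = 0.0080 m
human over T_r+T_s: 0.4000·(0.0600+0.0800) = 0.0560 m
margins: 0.0600+0.0600+0.0100 = 0.1300 m
sum ≈ 0.0120+0.0080+0.0560+0.1300 ≈ 0.2060 m = S ✓

v_R_max = 1/5 m/s = 0.2000 m/s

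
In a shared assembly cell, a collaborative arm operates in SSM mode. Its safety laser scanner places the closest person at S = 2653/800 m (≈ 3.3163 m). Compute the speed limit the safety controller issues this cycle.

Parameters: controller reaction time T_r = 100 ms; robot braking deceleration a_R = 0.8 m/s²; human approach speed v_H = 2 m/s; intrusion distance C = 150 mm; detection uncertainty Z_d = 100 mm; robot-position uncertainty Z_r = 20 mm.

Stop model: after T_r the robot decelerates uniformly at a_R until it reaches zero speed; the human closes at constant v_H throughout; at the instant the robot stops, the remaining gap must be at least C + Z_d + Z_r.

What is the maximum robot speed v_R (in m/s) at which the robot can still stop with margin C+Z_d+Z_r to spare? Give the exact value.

collect terms ⇒ (5/8)·v_R² + (13/5)·v_R + (-2277/800) = 0
  disc = (13/5)² − 4·(5/8)·(-2277/800) = 22201/1600 ; √disc = 149/40
  v_R = (−(13/5) + 149/40) / (2·(5/8)) = 9/10 m/s
check:
braking lasts T_s = (9/10)/(4/5) = 1.1250 s
reaction-phase robot travel = 0.9000·0.1000 = 0.0900 m
robot covers 0.9000·1.1250 − ½·0.8000·1.1250² = 0.5062 m while stopping
human closes 2.0000·1.2250 = 2.4500 m
residual clearance needed = 0.1500+0.1000+0.0200 = 0.2700 m
sum ≈ 0.0900+0.5062+2.4500+0.2700 ≈ 3.3163 m = S ✓

v_R_max = 9/10 m/s = 0.9000 m/s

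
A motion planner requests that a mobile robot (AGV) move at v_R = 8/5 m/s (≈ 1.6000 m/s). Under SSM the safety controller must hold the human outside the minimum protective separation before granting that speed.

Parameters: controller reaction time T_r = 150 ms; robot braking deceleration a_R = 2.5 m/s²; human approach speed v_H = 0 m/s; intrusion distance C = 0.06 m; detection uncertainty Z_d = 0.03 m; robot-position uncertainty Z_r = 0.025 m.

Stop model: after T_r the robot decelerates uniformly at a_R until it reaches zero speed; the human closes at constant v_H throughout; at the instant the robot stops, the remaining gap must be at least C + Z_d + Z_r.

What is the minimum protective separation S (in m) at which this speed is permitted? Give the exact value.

stop time T_s = (8/5)/(5/2) = 0.6400 s
reaction-phase robot travel = 1.6000·0.1500 = 0.2400 m
braking distance = 1.6000²/(2·2.5000) = 0.5120 m
human over T_r+T_s: 0.0000·(0.1500+0.6400) = 0.0000 m
margins: 0.0600+0.0300+0.0250 = 0.1150 m
S_min ≈ 0.2400+0.5120+0.0000+0.1150  ⇒  S_min = 867/1000 m

S_min = 867/1000 m = 0.8670 m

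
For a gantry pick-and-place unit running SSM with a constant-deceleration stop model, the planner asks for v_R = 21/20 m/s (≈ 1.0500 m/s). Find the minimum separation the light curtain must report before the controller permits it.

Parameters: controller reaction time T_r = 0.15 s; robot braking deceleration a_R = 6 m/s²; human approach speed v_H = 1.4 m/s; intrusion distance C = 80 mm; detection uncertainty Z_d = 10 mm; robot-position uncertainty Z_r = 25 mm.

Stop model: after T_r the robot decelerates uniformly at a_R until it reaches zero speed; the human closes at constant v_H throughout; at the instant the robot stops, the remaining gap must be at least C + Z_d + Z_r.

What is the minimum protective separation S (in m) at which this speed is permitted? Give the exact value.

S_min = 1311/1600 m = 0.8194 m

stop time T_s = (21/20)/6 = 0.1750 s
reaction-phase robot travel = 1.0500·0.1500 = 0.1575 m
robot covers 1.0500·0.1750 − ½·6.0000·0.1750² = 0.0919 m while stopping
human over T_r+T_s: 1.4000·(0.1500+0.1750) = 0.4550 m
margins: 0.0800+0.0100+0.0250 = 0.1150 m
S_min ≈ 0.1575+0.0919+0.4550+0.1150  ⇒  S_min = 1311/1600 m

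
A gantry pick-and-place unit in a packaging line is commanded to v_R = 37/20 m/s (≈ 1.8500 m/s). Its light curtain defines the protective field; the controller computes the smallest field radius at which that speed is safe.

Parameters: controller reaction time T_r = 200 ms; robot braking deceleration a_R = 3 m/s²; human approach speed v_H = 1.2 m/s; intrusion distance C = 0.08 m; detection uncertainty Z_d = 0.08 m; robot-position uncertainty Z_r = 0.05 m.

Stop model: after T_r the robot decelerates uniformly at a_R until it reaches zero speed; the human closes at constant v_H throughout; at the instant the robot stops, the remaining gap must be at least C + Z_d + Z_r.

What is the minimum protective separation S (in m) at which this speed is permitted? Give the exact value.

braking lasts T_s = (37/20)/3 = 0.6167 s
robot covers v_R·T_r = 1.8500·0.2000 = 0.3700 m before braking
robot covers 1.8500·0.6167 − ½·3.0000·0.6167² = 0.5704 m while stopping
human over T_r+T_s: 1.2000·(0.2000+0.6167) = 0.9800 m
C+Z_d+Z_r = 0.0800+0.0800+0.0500 = 0.2100 m
S_min ≈ 0.3700+0.5704+0.9800+0.2100  ⇒  S_min = 5113/2400 m

S_min = 5113/2400 m = 2.1304 m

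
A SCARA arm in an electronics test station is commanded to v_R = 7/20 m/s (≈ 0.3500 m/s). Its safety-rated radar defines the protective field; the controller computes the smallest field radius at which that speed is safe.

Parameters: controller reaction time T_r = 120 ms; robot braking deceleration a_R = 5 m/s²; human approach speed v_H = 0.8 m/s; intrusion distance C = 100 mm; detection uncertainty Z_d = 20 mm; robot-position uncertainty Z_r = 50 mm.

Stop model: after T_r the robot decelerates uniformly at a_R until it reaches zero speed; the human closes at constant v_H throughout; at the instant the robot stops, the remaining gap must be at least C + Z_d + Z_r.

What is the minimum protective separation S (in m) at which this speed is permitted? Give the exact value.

S_min = 301/800 m = 0.3762 m

T_s = v_R/a_R = (7/20)/5 = 0.0700 s
reaction-phase robot travel = 0.3500·0.1200 = 0.0420 m
braking distance = 0.3500²/(2·5.0000) = 0.0123 m
human over T_r+T_s: 0.8000·(0.1200+0.0700) = 0.1520 m
residual clearance needed = 0.1000+0.0200+0.0500 = 0.1700 m
S_min ≈ 0.0420+0.0123+0.1520+0.1700  ⇒  S_min = 301/800 m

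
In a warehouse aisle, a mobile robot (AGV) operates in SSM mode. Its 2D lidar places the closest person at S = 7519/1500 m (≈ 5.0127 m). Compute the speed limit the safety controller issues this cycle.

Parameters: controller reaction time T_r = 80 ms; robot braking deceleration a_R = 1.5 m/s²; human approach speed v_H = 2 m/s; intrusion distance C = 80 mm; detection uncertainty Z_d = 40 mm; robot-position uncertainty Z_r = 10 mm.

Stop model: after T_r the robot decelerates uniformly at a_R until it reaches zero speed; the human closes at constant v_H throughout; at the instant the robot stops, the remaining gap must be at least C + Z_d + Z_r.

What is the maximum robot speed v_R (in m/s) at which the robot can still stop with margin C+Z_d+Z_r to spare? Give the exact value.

v_R_max = 11/5 m/s = 2.2000 m/s

at the boundary: (1/3)·v² + (106/75)·v + (-1771/375) = 0
  disc = (106/75)² − 4·(1/3)·(-1771/375) = 5184/625 ; √disc = 72/25
  v_R = (−(106/75) + 72/25) / (2·(1/3)) = 11/5 m/s
check:
braking lasts T_s = (11/5)/(3/2) = 1.4667 s
reaction-phase robot travel = 2.2000·0.0800 = 0.1760 m
braking distance = 2.2000²/(2·1.5000) = 1.6133 m
person approaches 2.0000·(0.0800+1.4667) = 3.0933 m
residual clearance needed = 0.0800+0.0400+0.0100 = 0.1300 m
sum ≈ 0.1760+1.6133+3.0933+0.1300 ≈ 5.0127 m = S ✓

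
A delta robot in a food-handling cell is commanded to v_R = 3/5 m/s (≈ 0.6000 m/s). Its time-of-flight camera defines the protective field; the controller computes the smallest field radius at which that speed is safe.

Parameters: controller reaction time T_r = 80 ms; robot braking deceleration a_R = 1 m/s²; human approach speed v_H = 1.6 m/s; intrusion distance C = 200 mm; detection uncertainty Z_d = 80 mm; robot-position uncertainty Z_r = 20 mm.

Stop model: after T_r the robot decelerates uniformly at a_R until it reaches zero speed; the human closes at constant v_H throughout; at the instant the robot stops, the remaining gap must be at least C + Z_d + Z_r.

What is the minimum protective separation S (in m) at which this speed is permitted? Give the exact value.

S_min = 202/125 m = 1.6160 m

braking lasts T_s = (3/5)/1 = 0.6000 s
robot in T_r: 0.6000·0.0800 = 0.0480 m
robot under decel: 0.6000²/(2·1.0000) = 0.1800 m
person approaches 1.6000·(0.0800+0.6000) = 1.0880 m
C+Z_d+Z_r = 0.2000+0.0800+0.0200 = 0.3000 m
S_min ≈ 0.0480+0.1800+1.0880+0.3000  ⇒  S_min = 202/125 m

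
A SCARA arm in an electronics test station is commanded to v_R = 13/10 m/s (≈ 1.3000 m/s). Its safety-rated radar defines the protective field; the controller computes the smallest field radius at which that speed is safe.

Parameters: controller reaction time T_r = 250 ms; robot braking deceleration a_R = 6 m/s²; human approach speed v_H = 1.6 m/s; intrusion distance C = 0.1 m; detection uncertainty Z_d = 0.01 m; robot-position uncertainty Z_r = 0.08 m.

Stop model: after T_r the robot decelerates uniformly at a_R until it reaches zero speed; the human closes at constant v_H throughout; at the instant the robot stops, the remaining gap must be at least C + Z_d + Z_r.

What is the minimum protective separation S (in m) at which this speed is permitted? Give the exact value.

T_s = v_R/a_R = (13/10)/6 = 0.2167 s
reaction-phase robot travel = 1.3000·0.2500 = 0.3250 m
braking distance = 1.3000²/(2·6.0000) = 0.1408 m
person approaches 1.6000·(0.2500+0.2167) = 0.7467 m
margins: 0.1000+0.0100+0.0800 = 0.1900 m
S_min ≈ 0.3250+0.1408+0.7467+0.1900  ⇒  S_min = 561/400 m

S_min = 561/400 m = 1.4025 m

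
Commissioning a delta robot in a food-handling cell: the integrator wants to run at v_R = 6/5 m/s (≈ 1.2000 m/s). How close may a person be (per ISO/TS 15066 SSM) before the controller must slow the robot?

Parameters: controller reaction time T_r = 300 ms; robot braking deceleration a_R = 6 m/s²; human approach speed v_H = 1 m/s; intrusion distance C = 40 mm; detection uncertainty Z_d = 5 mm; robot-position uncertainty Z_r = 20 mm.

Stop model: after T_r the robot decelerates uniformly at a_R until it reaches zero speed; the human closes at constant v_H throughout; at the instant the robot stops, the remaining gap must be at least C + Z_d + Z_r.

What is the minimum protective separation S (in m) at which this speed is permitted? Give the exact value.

braking lasts T_s = (6/5)/6 = 0.2000 s
reaction-phase robot travel = 1.2000·0.3000 = 0.3600 m
robot covers 1.2000·0.2000 − ½·6.0000·0.2000² = 0.1200 m while stopping
human closes 1.0000·0.5000 = 0.5000 m
C+Z_d+Z_r = 0.0400+0.0050+0.0200 = 0.0650 m
S_min ≈ 0.3600+0.1200+0.5000+0.0650  ⇒  S_min = 209/200 m

S_min = 209/200 m = 1.0450 m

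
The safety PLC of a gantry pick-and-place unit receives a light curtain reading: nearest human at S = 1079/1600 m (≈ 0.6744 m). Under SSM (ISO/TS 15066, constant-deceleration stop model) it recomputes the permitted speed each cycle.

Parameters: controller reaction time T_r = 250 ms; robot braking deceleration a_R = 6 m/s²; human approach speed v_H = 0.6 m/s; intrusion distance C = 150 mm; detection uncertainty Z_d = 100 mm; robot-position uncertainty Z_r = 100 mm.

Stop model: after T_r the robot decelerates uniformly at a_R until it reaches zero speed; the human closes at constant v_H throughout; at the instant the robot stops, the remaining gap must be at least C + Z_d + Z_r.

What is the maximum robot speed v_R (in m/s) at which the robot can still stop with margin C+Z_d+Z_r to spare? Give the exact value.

at the boundary: (1/12)·v² + (7/20)·v + (-279/1600) = 0
  disc = (7/20)² − 4·(1/12)·(-279/1600) = 289/1600 ; √disc = 17/40
  v_R = (−(7/20) + 17/40) / (2·(1/12)) = 9/20 m/s
check:
braking lasts T_s = (9/20)/6 = 0.0750 s
reaction-phase robot travel = 0.4500·0.2500 = 0.1125 m
robot covers 0.4500·0.0750 − ½·6.0000·0.0750² = 0.0169 m while stopping
person approaches 0.6000·(0.2500+0.0750) = 0.1950 m
C+Z_d+Z_r = 0.1500+0.1000+0.1000 = 0.3500 m
sum ≈ 0.1125+0.0169+0.1950+0.3500 ≈ 0.6744 m = S ✓

v_R_max = 9/20 m/s = 0.4500 m/s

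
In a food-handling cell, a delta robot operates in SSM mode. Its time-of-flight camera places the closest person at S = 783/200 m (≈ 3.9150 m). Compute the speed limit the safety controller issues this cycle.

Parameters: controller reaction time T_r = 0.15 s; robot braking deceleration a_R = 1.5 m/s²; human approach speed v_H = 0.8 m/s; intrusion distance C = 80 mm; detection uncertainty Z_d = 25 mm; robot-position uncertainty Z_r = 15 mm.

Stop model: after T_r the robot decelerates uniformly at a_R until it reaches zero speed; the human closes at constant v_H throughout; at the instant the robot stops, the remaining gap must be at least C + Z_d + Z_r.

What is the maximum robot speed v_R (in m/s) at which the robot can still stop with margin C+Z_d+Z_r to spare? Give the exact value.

quadratic (1/3)·v² + (41/60)·v + (-147/40) = 0
  disc = (41/60)² − 4·(1/3)·(-147/40) = 19321/3600 ; √disc = 139/60
  v_R = (−(41/60) + 139/60) / (2·(1/3)) = 49/20 m/s
check:
T_s = v_R/a_R = (49/20)/(3/2) = 1.6333 s
reaction-phase robot travel = 2.4500·0.1500 = 0.3675 m
braking distance = 2.4500²/(2·1.5000) = 2.0008 m
person approaches 0.8000·(0.1500+1.6333) = 1.4267 m
C+Z_d+Z_r = 0.0800+0.0250+0.0150 = 0.1200 m
sum ≈ 0.3675+2.0008+1.4267+0.1200 ≈ 3.9150 m = S ✓

v_R_max = 49/20 m/s = 2.4500 m/s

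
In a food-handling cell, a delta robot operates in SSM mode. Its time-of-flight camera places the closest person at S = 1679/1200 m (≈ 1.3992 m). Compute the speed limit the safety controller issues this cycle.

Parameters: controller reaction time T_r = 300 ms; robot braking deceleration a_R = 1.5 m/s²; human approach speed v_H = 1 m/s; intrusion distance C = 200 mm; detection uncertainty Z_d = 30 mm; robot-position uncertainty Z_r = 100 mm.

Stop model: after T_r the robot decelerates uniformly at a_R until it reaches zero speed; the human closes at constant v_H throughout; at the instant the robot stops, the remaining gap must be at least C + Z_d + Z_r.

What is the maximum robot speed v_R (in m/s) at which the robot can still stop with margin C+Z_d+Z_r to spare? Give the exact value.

quadratic (1/3)·v² + (29/30)·v + (-923/1200) = 0
  disc = (29/30)² − 4·(1/3)·(-923/1200) = 49/25 ; √disc = 7/5
  v_R = (−(29/30) + 7/5) / (2·(1/3)) = 13/20 m/s
check:
stop time T_s = (13/20)/(3/2) = 0.4333 s
reaction-phase robot travel = 0.6500·0.3000 = 0.1950 m
robot under decel: 0.6500²/(2·1.5000) = 0.1408 m
human over T_r+T_s: 1.0000·(0.3000+0.4333) = 0.7333 m
residual clearance needed = 0.2000+0.0300+0.1000 = 0.3300 m
sum ≈ 0.1950+0.1408+0.7333+0.3300 ≈ 1.3992 m = S ✓

v_R_max = 13/20 m/s = 0.6500 m/s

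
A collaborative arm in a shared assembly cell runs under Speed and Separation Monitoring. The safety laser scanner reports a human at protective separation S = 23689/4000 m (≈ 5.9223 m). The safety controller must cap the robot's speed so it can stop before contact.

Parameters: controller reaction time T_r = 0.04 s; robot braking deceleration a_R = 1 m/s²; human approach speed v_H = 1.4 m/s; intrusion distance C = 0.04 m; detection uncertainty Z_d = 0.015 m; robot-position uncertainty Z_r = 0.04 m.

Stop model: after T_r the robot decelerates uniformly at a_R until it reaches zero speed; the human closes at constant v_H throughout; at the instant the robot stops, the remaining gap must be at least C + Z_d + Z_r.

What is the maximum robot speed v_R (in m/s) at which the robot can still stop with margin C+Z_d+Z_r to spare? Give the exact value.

v_R_max = 9/4 m/s = 2.2500 m/s

quadratic (1/2)·v² + (36/25)·v + (-4617/800) = 0
  disc = (36/25)² − 4·(1/2)·(-4617/800) = 136161/10000 ; √disc = 369/100
  v_R = (−(36/25) + 369/100) / (2·(1/2)) = 9/4 m/s
check:
braking lasts T_s = (9/4)/1 = 2.2500 s
robot covers v_R·T_r = 2.2500·0.0400 = 0.0900 m before braking
braking distance = 2.2500²/(2·1.0000) = 2.5312 m
human over T_r+T_s: 1.4000·(0.0400+2.2500) = 3.2060 m
residual clearance needed = 0.0400+0.0150+0.0400 = 0.0950 m
sum ≈ 0.0900+2.5312+3.2060+0.0950 ≈ 5.9223 m = S ✓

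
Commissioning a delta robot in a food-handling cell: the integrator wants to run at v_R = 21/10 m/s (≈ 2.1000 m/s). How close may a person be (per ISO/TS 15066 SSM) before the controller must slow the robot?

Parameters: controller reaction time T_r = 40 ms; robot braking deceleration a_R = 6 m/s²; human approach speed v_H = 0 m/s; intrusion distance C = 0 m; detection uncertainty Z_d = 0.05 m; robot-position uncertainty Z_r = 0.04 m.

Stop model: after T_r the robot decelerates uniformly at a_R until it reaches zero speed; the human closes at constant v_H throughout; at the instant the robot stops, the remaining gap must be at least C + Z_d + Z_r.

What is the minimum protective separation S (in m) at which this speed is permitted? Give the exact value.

stop time T_s = (21/10)/6 = 0.3500 s
robot in T_r: 2.1000·0.0400 = 0.0840 m
braking distance = 2.1000²/(2·6.0000) = 0.3675 m
human closes 0.0000·0.3900 = 0.0000 m
C+Z_d+Z_r = 0.0000+0.0500+0.0400 = 0.0900 m
S_min ≈ 0.0840+0.3675+0.0000+0.0900  ⇒  S_min = 1083/2000 m

S_min = 1083/2000 m = 0.5415 m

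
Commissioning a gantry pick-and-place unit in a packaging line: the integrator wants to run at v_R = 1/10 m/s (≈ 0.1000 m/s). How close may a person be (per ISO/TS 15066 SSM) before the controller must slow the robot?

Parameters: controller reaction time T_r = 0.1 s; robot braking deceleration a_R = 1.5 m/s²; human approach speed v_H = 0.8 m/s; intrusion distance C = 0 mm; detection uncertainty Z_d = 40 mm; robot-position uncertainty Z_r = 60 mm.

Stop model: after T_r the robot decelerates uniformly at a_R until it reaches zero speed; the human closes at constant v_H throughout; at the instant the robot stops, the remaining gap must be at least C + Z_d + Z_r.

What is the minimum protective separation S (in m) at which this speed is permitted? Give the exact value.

S_min = 37/150 m = 0.2467 m

T_s = v_R/a_R = (1/10)/(3/2) = 0.0667 s
robot in T_r: 0.1000·0.1000 = 0.0100 m
braking distance = 0.1000²/(2·1.5000) = 0.0033 m
person approaches 0.8000·(0.1000+0.0667) = 0.1333 m
C+Z_d+Z_r = 0.0000+0.0400+0.0600 = 0.1000 m
S_min ≈ 0.0100+0.0033+0.1333+0.1000  ⇒  S_min = 37/150 m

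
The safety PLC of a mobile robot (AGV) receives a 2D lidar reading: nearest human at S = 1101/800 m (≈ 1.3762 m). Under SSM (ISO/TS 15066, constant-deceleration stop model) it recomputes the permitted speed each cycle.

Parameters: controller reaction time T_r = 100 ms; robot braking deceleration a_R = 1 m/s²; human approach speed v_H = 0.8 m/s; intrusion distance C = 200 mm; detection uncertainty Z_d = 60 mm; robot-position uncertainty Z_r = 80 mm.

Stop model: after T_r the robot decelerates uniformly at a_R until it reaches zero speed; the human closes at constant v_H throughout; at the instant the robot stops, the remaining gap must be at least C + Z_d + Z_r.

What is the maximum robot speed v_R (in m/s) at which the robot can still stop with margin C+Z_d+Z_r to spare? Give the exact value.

at the boundary: (1/2)·v² + (9/10)·v + (-153/160) = 0
  disc = (9/10)² − 4·(1/2)·(-153/160) = 1089/400 ; √disc = 33/20
  v_R = (−(9/10) + 33/20) / (2·(1/2)) = 3/4 m/s
check:
stop time T_s = (3/4)/1 = 0.7500 s
reaction-phase robot travel = 0.7500·0.1000 = 0.0750 m
braking distance = 0.7500²/(2·1.0000) = 0.2812 m
human closes 0.8000·0.8500 = 0.6800 m
margins: 0.2000+0.0600+0.0800 = 0.3400 m
sum ≈ 0.0750+0.2812+0.6800+0.3400 ≈ 1.3762 m = S ✓

v_R_max = 3/4 m/s = 0.7500 m/s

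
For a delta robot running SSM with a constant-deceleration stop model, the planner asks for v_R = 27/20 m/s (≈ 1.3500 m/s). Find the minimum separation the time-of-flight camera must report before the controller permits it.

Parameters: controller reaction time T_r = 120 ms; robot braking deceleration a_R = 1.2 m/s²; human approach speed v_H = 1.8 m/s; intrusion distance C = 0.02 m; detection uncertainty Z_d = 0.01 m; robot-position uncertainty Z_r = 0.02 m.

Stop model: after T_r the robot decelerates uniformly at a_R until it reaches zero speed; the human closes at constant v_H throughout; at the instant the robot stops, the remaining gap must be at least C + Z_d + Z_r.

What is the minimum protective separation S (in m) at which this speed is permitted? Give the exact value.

stop time T_s = (27/20)/(6/5) = 1.1250 s
reaction-phase robot travel = 1.3500·0.1200 = 0.1620 m
robot under decel: 1.3500²/(2·1.2000) = 0.7594 m
human over T_r+T_s: 1.8000·(0.1200+1.1250) = 2.2410 m
C+Z_d+Z_r = 0.0200+0.0100+0.0200 = 0.0500 m
S_min ≈ 0.1620+0.7594+2.2410+0.0500  ⇒  S_min = 25699/8000 m

S_min = 25699/8000 m = 3.2124 m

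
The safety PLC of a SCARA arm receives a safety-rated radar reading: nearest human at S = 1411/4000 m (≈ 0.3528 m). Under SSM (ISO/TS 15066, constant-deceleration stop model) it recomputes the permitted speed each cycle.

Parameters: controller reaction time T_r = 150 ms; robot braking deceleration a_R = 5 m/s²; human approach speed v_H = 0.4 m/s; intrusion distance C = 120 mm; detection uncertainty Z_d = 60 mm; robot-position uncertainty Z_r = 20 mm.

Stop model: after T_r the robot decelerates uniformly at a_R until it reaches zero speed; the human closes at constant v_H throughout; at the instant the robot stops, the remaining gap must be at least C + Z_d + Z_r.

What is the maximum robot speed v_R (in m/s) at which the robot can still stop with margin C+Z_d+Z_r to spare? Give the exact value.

quadratic (1/10)·v² + (23/100)·v + (-371/4000) = 0
  disc = (23/100)² − 4·(1/10)·(-371/4000) = 9/100 ; √disc = 3/10
  v_R = (−(23/100) + 3/10) / (2·(1/10)) = 7/20 m/s
check:
stop time T_s = (7/20)/5 = 0.0700 s
robot in T_r: 0.3500·0.1500 = 0.0525 m
braking distance = 0.3500²/(2·5.0000) = 0.0123 m
person approaches 0.4000·(0.1500+0.0700) = 0.0880 m
margins: 0.1200+0.0600+0.0200 = 0.2000 m
sum ≈ 0.0525+0.0123+0.0880+0.2000 ≈ 0.3528 m = S ✓

v_R_max = 7/20 m/s = 0.3500 m/s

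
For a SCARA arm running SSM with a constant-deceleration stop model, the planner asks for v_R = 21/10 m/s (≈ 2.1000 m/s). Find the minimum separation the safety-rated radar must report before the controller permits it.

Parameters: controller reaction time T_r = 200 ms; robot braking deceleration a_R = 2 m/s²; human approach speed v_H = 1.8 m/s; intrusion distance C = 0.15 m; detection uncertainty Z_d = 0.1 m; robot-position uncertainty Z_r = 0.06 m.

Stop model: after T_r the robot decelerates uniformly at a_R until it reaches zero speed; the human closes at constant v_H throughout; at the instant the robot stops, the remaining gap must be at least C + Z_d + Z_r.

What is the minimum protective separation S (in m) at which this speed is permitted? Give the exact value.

S_min = 1633/400 m = 4.0825 m

T_s = v_R/a_R = (21/10)/2 = 1.0500 s
robot in T_r: 2.1000·0.2000 = 0.4200 m
robot under decel: 2.1000²/(2·2.0000) = 1.1025 m
person approaches 1.8000·(0.2000+1.0500) = 2.2500 m
residual clearance needed = 0.1500+0.1000+0.0600 = 0.3100 m
S_min ≈ 0.4200+1.1025+2.2500+0.3100  ⇒  S_min = 1633/400 m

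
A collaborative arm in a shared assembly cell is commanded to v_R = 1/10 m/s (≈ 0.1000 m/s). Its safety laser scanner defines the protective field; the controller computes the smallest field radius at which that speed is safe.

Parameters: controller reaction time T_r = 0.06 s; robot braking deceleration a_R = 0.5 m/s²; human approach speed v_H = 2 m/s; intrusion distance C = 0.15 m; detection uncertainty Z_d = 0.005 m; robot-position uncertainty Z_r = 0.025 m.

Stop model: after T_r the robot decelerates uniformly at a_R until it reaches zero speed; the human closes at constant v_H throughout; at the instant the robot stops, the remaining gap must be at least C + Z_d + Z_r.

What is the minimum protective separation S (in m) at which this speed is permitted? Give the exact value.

S_min = 179/250 m = 0.7160 m

stop time T_s = (1/10)/(1/2) = 0.2000 s
reaction-phase robot travel = 0.1000·0.0600 = 0.0060 m
braking distance = 0.1000²/(2·0.5000) = 0.0100 m
person approaches 2.0000·(0.0600+0.2000) = 0.5200 m
C+Z_d+Z_r = 0.1500+0.0050+0.0250 = 0.1800 m
S_min ≈ 0.0060+0.0100+0.5200+0.1800  ⇒  S_min = 179/250 m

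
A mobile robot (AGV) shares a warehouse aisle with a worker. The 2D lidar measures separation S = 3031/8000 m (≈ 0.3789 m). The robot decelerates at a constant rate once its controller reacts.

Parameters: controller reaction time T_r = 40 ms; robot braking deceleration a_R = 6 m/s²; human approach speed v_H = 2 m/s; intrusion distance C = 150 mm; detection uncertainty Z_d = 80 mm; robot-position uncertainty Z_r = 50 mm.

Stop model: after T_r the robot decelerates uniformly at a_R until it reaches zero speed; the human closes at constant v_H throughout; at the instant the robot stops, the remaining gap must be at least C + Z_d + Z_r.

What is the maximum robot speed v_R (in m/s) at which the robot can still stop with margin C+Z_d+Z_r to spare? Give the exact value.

quadratic (1/12)·v² + (28/75)·v + (-151/8000) = 0
  disc = (28/75)² − 4·(1/12)·(-151/8000) = 52441/360000 ; √disc = 229/600
  v_R = (−(28/75) + 229/600) / (2·(1/12)) = 1/20 m/s
check:
stop time T_s = (1/20)/6 = 0.0083 s
reaction-phase robot travel = 0.0500·0.0400 = 0.0020 m
braking distance = 0.0500²/(2·6.0000) = 0.0002 m
human closes 2.0000·0.0483 = 0.0967 m
C+Z_d+Z_r = 0.1500+0.0800+0.0500 = 0.2800 m
sum ≈ 0.0020+0.0002+0.0967+0.2800 ≈ 0.3789 m = S ✓

v_R_max = 1/20 m/s = 0.0500 m/s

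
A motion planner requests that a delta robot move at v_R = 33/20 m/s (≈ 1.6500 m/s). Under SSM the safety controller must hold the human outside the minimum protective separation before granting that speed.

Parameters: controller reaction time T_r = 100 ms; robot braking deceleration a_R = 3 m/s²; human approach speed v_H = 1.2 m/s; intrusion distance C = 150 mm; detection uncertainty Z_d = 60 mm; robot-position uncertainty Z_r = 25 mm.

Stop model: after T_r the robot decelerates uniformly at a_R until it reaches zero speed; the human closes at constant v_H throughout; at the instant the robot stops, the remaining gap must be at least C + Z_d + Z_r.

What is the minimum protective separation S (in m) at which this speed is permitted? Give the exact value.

S_min = 1307/800 m = 1.6338 m

stop time T_s = (33/20)/3 = 0.5500 s
robot covers v_R·T_r = 1.6500·0.1000 = 0.1650 m before braking
robot covers 1.6500·0.5500 − ½·3.0000·0.5500² = 0.4537 m while stopping
human closes 1.2000·0.6500 = 0.7800 m
margins: 0.1500+0.0600+0.0250 = 0.2350 m
S_min ≈ 0.1650+0.4537+0.7800+0.2350  ⇒  S_min = 1307/800 m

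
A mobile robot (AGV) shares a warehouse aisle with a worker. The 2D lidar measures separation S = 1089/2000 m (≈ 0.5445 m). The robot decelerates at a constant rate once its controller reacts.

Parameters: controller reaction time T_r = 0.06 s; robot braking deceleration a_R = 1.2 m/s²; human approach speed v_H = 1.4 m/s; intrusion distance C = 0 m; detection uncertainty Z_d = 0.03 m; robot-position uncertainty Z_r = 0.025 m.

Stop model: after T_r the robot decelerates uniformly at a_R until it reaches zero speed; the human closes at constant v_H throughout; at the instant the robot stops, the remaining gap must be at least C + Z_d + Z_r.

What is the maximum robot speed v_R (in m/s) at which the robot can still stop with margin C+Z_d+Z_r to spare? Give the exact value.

quadratic (5/12)·v² + (92/75)·v + (-811/2000) = 0
  disc = (92/75)² − 4·(5/12)·(-811/2000) = 196249/90000 ; √disc = 443/300
  v_R = (−(92/75) + 443/300) / (2·(5/12)) = 3/10 m/s
check:
T_s = v_R/a_R = (3/10)/(6/5) = 0.2500 s
robot covers v_R·T_r = 0.3000·0.0600 = 0.0180 m before braking
braking distance = 0.3000²/(2·1.2000) = 0.0375 m
person approaches 1.4000·(0.0600+0.2500) = 0.4340 m
margins: 0.0000+0.0300+0.0250 = 0.0550 m
sum ≈ 0.0180+0.0375+0.4340+0.0550 ≈ 0.5445 m = S ✓

v_R_max = 3/10 m/s = 0.3000 m/s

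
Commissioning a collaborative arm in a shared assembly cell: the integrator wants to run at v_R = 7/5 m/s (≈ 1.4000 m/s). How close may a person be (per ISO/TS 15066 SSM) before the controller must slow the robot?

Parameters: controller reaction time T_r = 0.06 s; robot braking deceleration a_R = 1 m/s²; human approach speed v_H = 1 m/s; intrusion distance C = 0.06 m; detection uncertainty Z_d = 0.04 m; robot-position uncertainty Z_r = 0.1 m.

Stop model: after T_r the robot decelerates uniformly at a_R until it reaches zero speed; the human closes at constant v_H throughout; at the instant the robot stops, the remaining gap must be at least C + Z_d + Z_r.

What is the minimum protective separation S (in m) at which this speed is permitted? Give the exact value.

braking lasts T_s = (7/5)/1 = 1.4000 s
reaction-phase robot travel = 1.4000·0.0600 = 0.0840 m
braking distance = 1.4000²/(2·1.0000) = 0.9800 m
human closes 1.0000·1.4600 = 1.4600 m
residual clearance needed = 0.0600+0.0400+0.1000 = 0.2000 m
S_min ≈ 0.0840+0.9800+1.4600+0.2000  ⇒  S_min = 681/250 m

S_min = 681/250 m = 2.7240 m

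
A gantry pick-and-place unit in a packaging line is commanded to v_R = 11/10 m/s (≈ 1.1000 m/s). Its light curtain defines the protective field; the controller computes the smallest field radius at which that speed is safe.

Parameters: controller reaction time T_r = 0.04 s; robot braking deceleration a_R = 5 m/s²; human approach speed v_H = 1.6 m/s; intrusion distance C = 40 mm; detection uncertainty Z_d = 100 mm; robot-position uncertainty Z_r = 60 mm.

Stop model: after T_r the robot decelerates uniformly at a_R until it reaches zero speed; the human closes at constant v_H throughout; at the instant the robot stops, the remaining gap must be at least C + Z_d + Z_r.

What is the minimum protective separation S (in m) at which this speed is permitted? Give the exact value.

S_min = 781/1000 m = 0.7810 m

T_s = v_R/a_R = (11/10)/5 = 0.2200 s
reaction-phase robot travel = 1.1000·0.0400 = 0.0440 m
braking distance = 1.1000²/(2·5.0000) = 0.1210 m
human closes 1.6000·0.2600 = 0.4160 m
residual clearance needed = 0.0400+0.1000+0.0600 = 0.2000 m
S_min ≈ 0.0440+0.1210+0.4160+0.2000  ⇒  S_min = 781/1000 m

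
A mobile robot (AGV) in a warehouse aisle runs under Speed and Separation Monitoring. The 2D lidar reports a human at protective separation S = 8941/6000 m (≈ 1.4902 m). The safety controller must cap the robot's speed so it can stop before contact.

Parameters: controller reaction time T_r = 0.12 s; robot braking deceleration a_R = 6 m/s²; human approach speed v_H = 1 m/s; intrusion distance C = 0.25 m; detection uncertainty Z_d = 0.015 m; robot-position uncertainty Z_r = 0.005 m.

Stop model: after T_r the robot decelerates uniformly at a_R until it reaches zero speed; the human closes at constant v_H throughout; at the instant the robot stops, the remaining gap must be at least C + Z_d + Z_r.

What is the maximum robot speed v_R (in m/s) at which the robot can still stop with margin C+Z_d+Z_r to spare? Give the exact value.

at the boundary: (1/12)·v² + (43/150)·v + (-6601/6000) = 0
  disc = (43/150)² − 4·(1/12)·(-6601/6000) = 4489/10000 ; √disc = 67/100
  v_R = (−(43/150) + 67/100) / (2·(1/12)) = 23/10 m/s
check:
T_s = v_R/a_R = (23/10)/6 = 0.3833 s
reaction-phase robot travel = 2.3000·0.1200 = 0.2760 m
robot covers 2.3000·0.3833 − ½·6.0000·0.3833² = 0.4408 m while stopping
human over T_r+T_s: 1.0000·(0.1200+0.3833) = 0.5033 m
C+Z_d+Z_r = 0.2500+0.0150+0.0050 = 0.2700 m
sum ≈ 0.2760+0.4408+0.5033+0.2700 ≈ 1.4902 m = S ✓

v_R_max = 23/10 m/s = 2.3000 m/s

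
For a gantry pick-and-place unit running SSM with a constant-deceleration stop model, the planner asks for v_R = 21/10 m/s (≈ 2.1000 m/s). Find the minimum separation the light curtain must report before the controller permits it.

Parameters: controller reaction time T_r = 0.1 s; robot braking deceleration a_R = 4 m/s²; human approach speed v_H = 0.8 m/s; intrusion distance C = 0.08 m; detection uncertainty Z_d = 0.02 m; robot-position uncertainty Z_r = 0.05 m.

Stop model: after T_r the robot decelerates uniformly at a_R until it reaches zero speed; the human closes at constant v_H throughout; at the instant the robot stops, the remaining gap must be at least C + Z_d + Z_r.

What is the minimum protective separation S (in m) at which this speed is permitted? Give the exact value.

S_min = 1129/800 m = 1.4112 m

stop time T_s = (21/10)/4 = 0.5250 s
robot covers v_R·T_r = 2.1000·0.1000 = 0.2100 m before braking
braking distance = 2.1000²/(2·4.0000) = 0.5513 m
human closes 0.8000·0.6250 = 0.5000 m
residual clearance needed = 0.0800+0.0200+0.0500 = 0.1500 m
S_min ≈ 0.2100+0.5513+0.5000+0.1500  ⇒  S_min = 1129/800 m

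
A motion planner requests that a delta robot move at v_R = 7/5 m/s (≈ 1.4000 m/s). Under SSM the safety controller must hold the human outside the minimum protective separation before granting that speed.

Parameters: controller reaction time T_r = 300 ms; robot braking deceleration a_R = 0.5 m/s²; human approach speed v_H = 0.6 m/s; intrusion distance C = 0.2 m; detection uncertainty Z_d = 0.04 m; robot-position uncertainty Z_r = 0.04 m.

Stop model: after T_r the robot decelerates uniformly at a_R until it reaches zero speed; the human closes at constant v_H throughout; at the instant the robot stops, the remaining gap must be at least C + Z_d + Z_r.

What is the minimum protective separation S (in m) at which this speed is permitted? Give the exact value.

S_min = 113/25 m = 4.5200 m

T_s = v_R/a_R = (7/5)/(1/2) = 2.8000 s
robot covers v_R·T_r = 1.4000·0.3000 = 0.4200 m before braking
robot covers 1.4000·2.8000 − ½·0.5000·2.8000² = 1.9600 m while stopping
human over T_r+T_s: 0.6000·(0.3000+2.8000) = 1.8600 m
residual clearance needed = 0.2000+0.0400+0.0400 = 0.2800 m
S_min ≈ 0.4200+1.9600+1.8600+0.2800  ⇒  S_min = 113/25 m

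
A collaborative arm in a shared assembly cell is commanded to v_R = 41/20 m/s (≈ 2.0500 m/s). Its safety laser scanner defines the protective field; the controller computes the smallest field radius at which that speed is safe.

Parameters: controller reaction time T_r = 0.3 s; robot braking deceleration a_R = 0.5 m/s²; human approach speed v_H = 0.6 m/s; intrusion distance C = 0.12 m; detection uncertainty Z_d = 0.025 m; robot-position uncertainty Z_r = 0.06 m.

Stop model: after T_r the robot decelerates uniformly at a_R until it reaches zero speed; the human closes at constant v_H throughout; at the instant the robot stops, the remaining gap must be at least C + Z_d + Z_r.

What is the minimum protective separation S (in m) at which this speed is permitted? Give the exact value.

stop time T_s = (41/20)/(1/2) = 4.1000 s
reaction-phase robot travel = 2.0500·0.3000 = 0.6150 m
robot covers 2.0500·4.1000 − ½·0.5000·4.1000² = 4.2025 m while stopping
person approaches 0.6000·(0.3000+4.1000) = 2.6400 m
residual clearance needed = 0.1200+0.0250+0.0600 = 0.2050 m
S_min ≈ 0.6150+4.2025+2.6400+0.2050  ⇒  S_min = 613/80 m

S_min = 613/80 m = 7.6625 m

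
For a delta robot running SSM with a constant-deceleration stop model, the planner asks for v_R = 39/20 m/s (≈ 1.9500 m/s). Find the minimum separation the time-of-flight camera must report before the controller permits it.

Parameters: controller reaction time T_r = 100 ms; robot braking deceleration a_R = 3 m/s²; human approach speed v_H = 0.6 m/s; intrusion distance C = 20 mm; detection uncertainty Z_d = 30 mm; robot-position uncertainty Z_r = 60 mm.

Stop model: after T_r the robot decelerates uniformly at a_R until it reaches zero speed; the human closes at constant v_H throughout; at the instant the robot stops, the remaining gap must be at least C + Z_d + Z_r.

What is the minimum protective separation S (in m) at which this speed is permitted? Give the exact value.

stop time T_s = (39/20)/3 = 0.6500 s
robot in T_r: 1.9500·0.1000 = 0.1950 m
robot covers 1.9500·0.6500 − ½·3.0000·0.6500² = 0.6338 m while stopping
human closes 0.6000·0.7500 = 0.4500 m
margins: 0.0200+0.0300+0.0600 = 0.1100 m
S_min ≈ 0.1950+0.6338+0.4500+0.1100  ⇒  S_min = 1111/800 m

S_min = 1111/800 m = 1.3887 m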